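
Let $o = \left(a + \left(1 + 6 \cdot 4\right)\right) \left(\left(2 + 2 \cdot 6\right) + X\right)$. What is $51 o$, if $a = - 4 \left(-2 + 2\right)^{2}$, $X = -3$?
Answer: $14025$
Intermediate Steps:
$a = 0$ ($a = - 4 \cdot 0^{2} = \left(-4\right) 0 = 0$)
$o = 275$ ($o = \left(0 + \left(1 + 6 \cdot 4\right)\right) \left(\left(2 + 2 \cdot 6\right) - 3\right) = \left(0 + \left(1 + 24\right)\right) \left(\left(2 + 12\right) - 3\right) = \left(0 + 25\right) \left(14 - 3\right) = 25 \cdot 11 = 275$)
$51 o = 51 \cdot 275 = 14025$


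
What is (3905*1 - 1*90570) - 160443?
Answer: -247108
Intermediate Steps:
(3905*1 - 1*90570) - 160443 = (3905 - 90570) - 160443 = -86665 - 160443 = -247108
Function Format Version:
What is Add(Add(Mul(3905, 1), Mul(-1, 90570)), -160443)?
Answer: -247108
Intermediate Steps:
Add(Add(Mul(3905, 1), Mul(-1, 90570)), -160443) = Add(Add(3905, -90570), -160443) = Add(-86665, -160443) = -247108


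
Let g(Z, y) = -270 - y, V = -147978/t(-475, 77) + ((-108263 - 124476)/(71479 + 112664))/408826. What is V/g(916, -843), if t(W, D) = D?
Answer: -1012740529960937/301957891379298 ≈ -3.3539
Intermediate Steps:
V = -1012740529960937/526977122826 (V = -147978/77 + ((-108263 - 124476)/(71479 + 112664))/408826 = -147978*1/77 - 232739/184143*(1/408826) = -147978/77 - 232739*1/184143*(1/408826) = -147978/77 - 232739/184143*1/408826 = -147978/77 - 232739/75282446118 = -1012740529960937/526977122826 ≈ -1921.8)
V/g(916, -843) = -1012740529960937/(526977122826*(-270 - 1*(-843))) = -1012740529960937/(526977122826*(-270 + 843)) = -1012740529960937/526977122826/573 = -1012740529960937/526977122826*1/573 = -1012740529960937/301957891379298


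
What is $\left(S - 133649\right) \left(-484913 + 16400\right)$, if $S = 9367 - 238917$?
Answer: $170163453087$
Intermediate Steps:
$S = -229550$ ($S = 9367 - 238917 = -229550$)
$\left(S - 133649\right) \left(-484913 + 16400\right) = \left(-229550 - 133649\right) \left(-484913 + 16400\right) = \left(-363199\right) \left(-468513\right) = 170163453087$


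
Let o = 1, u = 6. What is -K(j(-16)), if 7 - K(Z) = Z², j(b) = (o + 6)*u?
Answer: 1757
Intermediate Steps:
j(b) = 42 (j(b) = (1 + 6)*6 = 7*6 = 42)
K(Z) = 7 - Z²
-K(j(-16)) = -(7 - 1*42²) = -(7 - 1*1764) = -(7 - 1764) = -1*(-1757) = 1757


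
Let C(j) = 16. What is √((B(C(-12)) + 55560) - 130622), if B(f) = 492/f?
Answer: 245*I*√5/2 ≈ 273.92*I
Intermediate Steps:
√((B(C(-12)) + 55560) - 130622) = √((492/16 + 55560) - 130622) = √((492*(1/16) + 55560) - 130622) = √((123/4 + 55560) - 130622) = √(222363/4 - 130622) = √(-300125/4) = 245*I*√5/2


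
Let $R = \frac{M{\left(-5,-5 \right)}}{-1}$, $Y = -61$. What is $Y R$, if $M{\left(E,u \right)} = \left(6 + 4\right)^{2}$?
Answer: $6100$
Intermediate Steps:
$M{\left(E,u \right)} = 100$ ($M{\left(E,u \right)} = 10^{2} = 100$)
$R = -100$ ($R = \frac{100}{-1} = 100 \left(-1\right) = -100$)
$Y R = \left(-61\right) \left(-100\right) = 6100$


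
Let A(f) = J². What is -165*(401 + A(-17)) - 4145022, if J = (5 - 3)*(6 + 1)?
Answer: -4243527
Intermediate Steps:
J = 14 (J = 2*7 = 14)
A(f) = 196 (A(f) = 14² = 196)
-165*(401 + A(-17)) - 4145022 = -165*(401 + 196) - 4145022 = -165*597 - 4145022 = -98505 - 4145022 = -4243527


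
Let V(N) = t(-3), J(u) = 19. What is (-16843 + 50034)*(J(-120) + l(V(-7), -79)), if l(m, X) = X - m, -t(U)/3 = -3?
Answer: -2290179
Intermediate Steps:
t(U) = 9 (t(U) = -3*(-3) = 9)
V(N) = 9
(-16843 + 50034)*(J(-120) + l(V(-7), -79)) = (-16843 + 50034)*(19 + (-79 - 1*9)) = 33191*(19 + (-79 - 9)) = 33191*(19 - 88) = 33191*(-69) = -2290179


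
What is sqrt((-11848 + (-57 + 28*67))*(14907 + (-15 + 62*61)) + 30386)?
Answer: 2*I*sqrt(46812790) ≈ 13684.0*I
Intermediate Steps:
sqrt((-11848 + (-57 + 28*67))*(14907 + (-15 + 62*61)) + 30386) = sqrt((-11848 + (-57 + 1876))*(14907 + (-15 + 3782)) + 30386) = sqrt((-11848 + 1819)*(14907 + 3767) + 30386) = sqrt(-10029*18674 + 30386) = sqrt(-187281546 + 30386) = sqrt(-187251160) = 2*I*sqrt(46812790)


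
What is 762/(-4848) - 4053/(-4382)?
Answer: 194165/252904 ≈ 0.76774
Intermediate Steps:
762/(-4848) - 4053/(-4382) = 762*(-1/4848) - 4053*(-1/4382) = -127/808 + 579/626 = 194165/252904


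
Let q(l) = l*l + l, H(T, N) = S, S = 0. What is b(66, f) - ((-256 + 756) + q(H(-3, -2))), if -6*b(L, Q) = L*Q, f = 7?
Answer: -577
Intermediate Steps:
H(T, N) = 0
q(l) = l + l² (q(l) = l² + l = l + l²)
b(L, Q) = -L*Q/6
b(66, f) - ((-256 + 756) + q(H(-3, -2))) = -⅙*66*7 - ((-256 + 756) + 0*(1 + 0)) = -77 - (500 + 0*1) = -77 - (500 + 0) = -77 - 1*500 = -77 - 500 = -577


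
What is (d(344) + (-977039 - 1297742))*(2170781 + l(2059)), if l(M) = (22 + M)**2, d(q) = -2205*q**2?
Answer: -1711190018497062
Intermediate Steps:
(d(344) + (-977039 - 1297742))*(2170781 + l(2059)) = (-2205*344**2 + (-977039 - 1297742))*(2170781 + (22 + 2059)**2) = (-2205*118336 - 2274781)*(2170781 + 2081**2) = (-260930880 - 2274781)*(2170781 + 4330561) = -263205661*6501342 = -1711190018497062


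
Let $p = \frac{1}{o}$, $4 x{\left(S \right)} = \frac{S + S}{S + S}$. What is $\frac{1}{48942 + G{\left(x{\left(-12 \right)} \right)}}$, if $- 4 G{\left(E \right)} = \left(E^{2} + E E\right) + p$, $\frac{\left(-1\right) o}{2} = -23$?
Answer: $\frac{736}{36021285} \approx 2.0432 \cdot 10^{-5}$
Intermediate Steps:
$o = 46$ ($o = \left(-2\right) \left(-23\right) = 46$)
$x{\left(S \right)} = \frac{1}{4}$ ($x{\left(S \right)} = \frac{\left(S + S\right) \frac{1}{S + S}}{4} = \frac{2 S \frac{1}{2 S}}{4} = \frac{1}{4} \cdot 1 = \frac{1}{4}$)
$p = \frac{1}{46} \approx 0.021739$
$G{\left(E \right)} = - \frac{1}{184} - \frac{E^{2}}{2}$ ($G{\left(E \right)} = - \frac{\left(E^{2} + E E\right) + \frac{1}{46}}{4} = - \frac{\left(E^{2} + E^{2}\right) + \frac{1}{46}}{4} = - \frac{2 E^{2} + \frac{1}{46}}{4} = - \frac{\frac{1}{46} + 2 E^{2}}{4} = - \frac{1}{184} - \frac{E^{2}}{2}$)
$\frac{1}{48942 + G{\left(x{\left(-12 \right)} \right)}} = \frac{1}{48942 - \left(\frac{1}{184} + \frac{1}{2 \cdot 16}\right)} = \frac{1}{48942 - \frac{27}{736}} = \frac{1}{\frac{36021285}{736}} = \frac{736}{36021285}$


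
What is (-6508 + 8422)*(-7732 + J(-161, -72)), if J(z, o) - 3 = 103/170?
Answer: -1257332439/85 ≈ -1.4792e+7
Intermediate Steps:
J(z, o) = 613/170 (J(z, o) = 3 + 103/170 = 613/170)
(-6508 + 8422)*(-7732 + J(-161, -72)) = (-6508 + 8422)*(-7732 + 613/170) = 1914*(-1313827/170) = -1257332439/85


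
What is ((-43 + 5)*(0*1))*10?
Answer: 0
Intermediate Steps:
((-43 + 5)*(0*1))*10 = -38*0*10 = 0*10 = 0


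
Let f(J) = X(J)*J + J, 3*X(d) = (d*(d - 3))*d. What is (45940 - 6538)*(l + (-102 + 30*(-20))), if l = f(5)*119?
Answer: 386520486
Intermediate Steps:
X(d) = d²*(-3 + d)/3 (X(d) = ((d*(d - 3))*d)/3 = ((d*(-3 + d))*d)/3 = (d²*(-3 + d))/3 = d²*(-3 + d)/3)
f(J) = J + J³*(-3 + J)/3 (f(J) = (J²*(-3 + J)/3)*J + J = J³*(-3 + J)/3 + J = J + J³*(-3 + J)/3)
l = 31535/3 (l = (5 - 1*5³ + (⅓)*5⁴)*119 = (5 - 1*125 + (⅓)*625)*119 = (5 - 125 + 625/3)*119 = (265/3)*119 = 31535/3 ≈ 10512.)
(45940 - 6538)*(l + (-102 + 30*(-20))) = (45940 - 6538)*(31535/3 + (-102 + 30*(-20))) = 39402*(31535/3 + (-102 - 600)) = 39402*(31535/3 - 702) = 39402*(29429/3) = 386520486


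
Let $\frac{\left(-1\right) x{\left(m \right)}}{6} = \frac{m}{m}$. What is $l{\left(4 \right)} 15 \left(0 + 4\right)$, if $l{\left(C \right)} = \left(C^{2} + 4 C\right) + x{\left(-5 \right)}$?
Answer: $1560$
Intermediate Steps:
$x{\left(m \right)} = -6$ ($x{\left(m \right)} = - 6 \frac{m}{m} = \left(-6\right) 1 = -6$)
$l{\left(C \right)} = -6 + C^{2} + 4 C$ ($l{\left(C \right)} = \left(C^{2} + 4 C\right) - 6 = -6 + C^{2} + 4 C$)
$l{\left(4 \right)} 15 \left(0 + 4\right) = \left(-6 + 4^{2} + 4 \cdot 4\right) 15 \left(0 + 4\right) = \left(-6 + 16 + 16\right) 15 \cdot 4 = 26 \cdot 15 \cdot 4 = 390 \cdot 4 = 1560$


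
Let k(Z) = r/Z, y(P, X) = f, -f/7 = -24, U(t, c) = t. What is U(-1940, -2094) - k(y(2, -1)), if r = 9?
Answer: -108643/56 ≈ -1940.1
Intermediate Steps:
f = 168 (f = -7*(-24) = 168)
y(P, X) = 168
k(Z) = 9/Z
U(-1940, -2094) - k(y(2, -1)) = -1940 - 9/168 = -1940 - 1*3/56 = -1940 - 3/56 = -108643/56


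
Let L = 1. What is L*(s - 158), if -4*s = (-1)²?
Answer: -633/4 ≈ -158.25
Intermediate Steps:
s = -¼ (s = -¼*(-1)² = -¼*1 = -¼ ≈ -0.25000)
L*(s - 158) = 1*(-¼ - 158) = 1*(-633/4) = -633/4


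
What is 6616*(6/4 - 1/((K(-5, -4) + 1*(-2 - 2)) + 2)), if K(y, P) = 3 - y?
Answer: 26464/3 ≈ 8821.3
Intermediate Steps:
6616*(6/4 - 1/((K(-5, -4) + 1*(-2 - 2)) + 2)) = 6616*(6/4 - 1/(((3 - 1*(-5)) + 1*(-2 - 2)) + 2)) = 6616*(6*(¼) - 1/(((3 + 5) + 1*(-4)) + 2)) = 6616*(3/2 - 1/((8 - 4) + 2)) = 6616*(3/2 - 1/(4 + 2)) = 6616*(3/2 - 1/6) = 6616*(3/2 - 1*⅙) = 6616*(3/2 - ⅙) = 6616*(4/3) = 26464/3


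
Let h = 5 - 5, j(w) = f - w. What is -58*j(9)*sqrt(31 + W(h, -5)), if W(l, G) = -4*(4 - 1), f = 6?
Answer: 174*sqrt(19) ≈ 758.45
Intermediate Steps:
j(w) = 6 - w
h = 0
W(l, G) = -12 (W(l, G) = -4*3 = -12)
-58*j(9)*sqrt(31 + W(h, -5)) = -58*(6 - 1*9)*sqrt(31 - 12) = -58*(6 - 9)*sqrt(19) = -58*(-3)*sqrt(19) = -(-174)*sqrt(19) = 174*sqrt(19)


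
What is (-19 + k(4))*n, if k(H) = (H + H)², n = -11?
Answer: -495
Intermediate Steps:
k(H) = 4*H² (k(H) = (2*H)² = 4*H²)
(-19 + k(4))*n = (-19 + 4*4²)*(-11) = (-19 + 4*16)*(-11) = (-19 + 64)*(-11) = 45*(-11) = -495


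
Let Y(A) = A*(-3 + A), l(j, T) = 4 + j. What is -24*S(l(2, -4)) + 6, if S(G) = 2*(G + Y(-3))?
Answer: -1146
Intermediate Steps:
S(G) = 36 + 2*G (S(G) = 2*(G - 3*(-3 - 3)) = 2*(G - 3*(-6)) = 2*(G + 18) = 2*(18 + G) = 36 + 2*G)
-24*S(l(2, -4)) + 6 = -24*(36 + 2*(4 + 2)) + 6 = -24*(36 + 2*6) + 6 = -24*(36 + 12) + 6 = -24*48 + 6 = -1152 + 6 = -1146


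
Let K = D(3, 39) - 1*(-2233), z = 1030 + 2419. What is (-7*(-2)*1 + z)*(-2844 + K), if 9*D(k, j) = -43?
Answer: -19191946/9 ≈ -2.1324e+6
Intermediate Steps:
D(k, j) = -43/9 (D(k, j) = (⅑)*(-43) = -43/9)
z = 3449
K = 20054/9 (K = -43/9 - 1*(-2233) = -43/9 + 2233 = 20054/9 ≈ 2228.2)
(-7*(-2)*1 + z)*(-2844 + K) = (-7*(-2)*1 + 3449)*(-2844 + 20054/9) = (14*1 + 3449)*(-5542/9) = (14 + 3449)*(-5542/9) = 3463*(-5542/9) = -19191946/9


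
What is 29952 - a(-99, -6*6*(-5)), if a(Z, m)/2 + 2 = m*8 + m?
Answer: 26716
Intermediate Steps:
a(Z, m) = -4 + 18*m (a(Z, m) = -4 + 2*(m*8 + m) = -4 + 2*(8*m + m) = -4 + 2*(9*m) = -4 + 18*m)
29952 - a(-99, -6*6*(-5)) = 29952 - (-4 + 18*(-6*6*(-5))) = 29952 - (-4 + 18*(-36*(-5))) = 29952 - (-4 + 18*180) = 29952 - (-4 + 3240) = 29952 - 1*3236 = 29952 - 3236 = 26716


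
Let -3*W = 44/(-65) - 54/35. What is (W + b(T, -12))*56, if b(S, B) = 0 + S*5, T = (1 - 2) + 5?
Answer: 45296/39 ≈ 1161.4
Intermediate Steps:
T = 4 (T = -1 + 5 = 4)
b(S, B) = 5*S (b(S, B) = 0 + 5*S = 5*S)
W = 202/273 (W = -(44/(-65) - 54/35)/3 = -(44*(-1/65) - 54*1/35)/3 = -(-44/65 - 54/35)/3 = -⅓*(-202/91) = 202/273 ≈ 0.73993)
(W + b(T, -12))*56 = (202/273 + 5*4)*56 = (202/273 + 20)*56 = (5662/273)*56 = 45296/39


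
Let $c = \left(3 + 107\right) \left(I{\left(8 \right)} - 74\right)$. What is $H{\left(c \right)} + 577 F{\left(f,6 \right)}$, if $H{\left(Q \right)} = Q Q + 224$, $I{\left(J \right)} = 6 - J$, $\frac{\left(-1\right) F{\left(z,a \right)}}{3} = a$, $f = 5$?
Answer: $69879438$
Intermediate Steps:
$F{\left(z,a \right)} = - 3 a$
$c = -8360$ ($c = \left(3 + 107\right) \left(\left(6 - 8\right) - 74\right) = 110 \left(\left(6 - 8\right) - 74\right) = 110 \left(-2 - 74\right) = 110 \left(-76\right) = -8360$)
$H{\left(Q \right)} = 224 + Q^{2}$ ($H{\left(Q \right)} = Q^{2} + 224 = 224 + Q^{2}$)
$H{\left(c \right)} + 577 F{\left(f,6 \right)} = \left(224 + \left(-8360\right)^{2}\right) + 577 \left(\left(-3\right) 6\right) = \left(224 + 69889600\right) + 577 \left(-18\right) = 69889824 - 10386 = 69879438$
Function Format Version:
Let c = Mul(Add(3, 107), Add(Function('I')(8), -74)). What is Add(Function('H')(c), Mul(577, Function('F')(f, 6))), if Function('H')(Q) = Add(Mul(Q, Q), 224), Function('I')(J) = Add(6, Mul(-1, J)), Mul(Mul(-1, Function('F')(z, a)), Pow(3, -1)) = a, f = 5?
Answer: 69879438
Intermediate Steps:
Function('F')(z, a) = Mul(-3, a)
c = -8360 (c = Mul(Add(3, 107), Add(Add(6, Mul(-1, 8)), -74)) = Mul(110, Add(Add(6, -8), -74)) = Mul(110, Add(-2, -74)) = Mul(110, -76) = -8360)
Function('H')(Q) = Add(224, Pow(Q, 2)) (Function('H')(Q) = Add(Pow(Q, 2), 224) = Add(224, Pow(Q, 2)))
Add(Function('H')(c), Mul(577, Function('F')(f, 6))) = Add(Add(224, Pow(-8360, 2)), Mul(577, Mul(-3, 6))) = Add(Add(224, 69889600), Mul(577, -18)) = Add(69889824, -10386) = 69879438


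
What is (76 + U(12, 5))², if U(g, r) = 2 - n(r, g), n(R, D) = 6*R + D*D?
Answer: 9216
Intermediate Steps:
n(R, D) = D² + 6*R (n(R, D) = 6*R + D² = D² + 6*R)
U(g, r) = 2 - g² - 6*r (U(g, r) = 2 - (g² + 6*r) = 2 + (-g² - 6*r) = 2 - g² - 6*r)
(76 + U(12, 5))² = (76 + (2 - 1*12² - 6*5))² = (76 + (2 - 1*144 - 30))² = (76 + (2 - 144 - 30))² = (76 - 172)² = (-96)² = 9216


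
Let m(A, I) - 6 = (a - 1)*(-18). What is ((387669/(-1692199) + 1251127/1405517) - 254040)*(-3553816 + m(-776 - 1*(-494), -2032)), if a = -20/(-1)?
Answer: 2147457156935537414555840/2378414461883 ≈ 9.0289e+11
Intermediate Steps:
a = 20 (a = -20*(-1) = 20)
m(A, I) = -336 (m(A, I) = 6 + (20 - 1)*(-18) = 6 + 19*(-18) = 6 - 342 = -336)
((387669/(-1692199) + 1251127/1405517) - 254040)*(-3553816 + m(-776 - 1*(-494), -2032)) = ((387669/(-1692199) + 1251127/1405517) - 254040)*(-3553816 - 336) = ((387669*(-1/1692199) + 1251127*(1/1405517)) - 254040)*(-3554152) = ((-387669/1692199 + 1251127/1405517) - 254040)*(-3554152) = (1572280488400/2378414461883 - 254040)*(-3554152) = -604210837616268920/2378414461883*(-3554152) = 2147457156935537414555840/2378414461883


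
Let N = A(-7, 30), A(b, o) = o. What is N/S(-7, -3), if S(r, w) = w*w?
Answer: 10/3 ≈ 3.3333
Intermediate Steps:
S(r, w) = w**2
N = 30
N/S(-7, -3) = 30/((-3)**2) = 30/9 = 30*(1/9) = 10/3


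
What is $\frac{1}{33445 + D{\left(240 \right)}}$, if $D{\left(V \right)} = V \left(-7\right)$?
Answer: $\frac{1}{31765} \approx 3.1481 \cdot 10^{-5}$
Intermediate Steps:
$D{\left(V \right)} = - 7 V$
$\frac{1}{33445 + D{\left(240 \right)}} = \frac{1}{33445 - 1680} = \frac{1}{31765}$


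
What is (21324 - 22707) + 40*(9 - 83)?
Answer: -4343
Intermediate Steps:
(21324 - 22707) + 40*(9 - 83) = -1383 + 40*(-74) = -1383 - 2960 = -4343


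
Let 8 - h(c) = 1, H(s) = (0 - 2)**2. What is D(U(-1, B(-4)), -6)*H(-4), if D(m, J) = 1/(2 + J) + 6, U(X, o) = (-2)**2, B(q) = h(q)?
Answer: 23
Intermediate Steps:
H(s) = 4 (H(s) = (-2)**2 = 4)
h(c) = 7 (h(c) = 8 - 1*1 = 8 - 1 = 7)
B(q) = 7
U(X, o) = 4
D(m, J) = 6 + 1/(2 + J)
D(U(-1, B(-4)), -6)*H(-4) = ((13 + 6*(-6))/(2 - 6))*4 = ((13 - 36)/(-4))*4 = -1/4*(-23)*4 = (23/4)*4 = 23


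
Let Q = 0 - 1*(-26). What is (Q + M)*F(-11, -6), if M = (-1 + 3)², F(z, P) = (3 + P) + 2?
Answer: -30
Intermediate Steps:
F(z, P) = 5 + P
Q = 26 (Q = 0 + 26 = 26)
M = 4 (M = 2² = 4)
(Q + M)*F(-11, -6) = (26 + 4)*(5 - 6) = 30*(-1) = -30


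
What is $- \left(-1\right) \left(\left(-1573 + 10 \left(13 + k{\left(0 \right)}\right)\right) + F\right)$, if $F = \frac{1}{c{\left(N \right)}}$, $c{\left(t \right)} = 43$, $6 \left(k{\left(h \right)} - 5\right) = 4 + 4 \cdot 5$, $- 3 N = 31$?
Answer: $- \frac{58178}{43} \approx -1353.0$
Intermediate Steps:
$N = - \frac{31}{3}$ ($N = \left(- \frac{1}{3}\right) 31 = - \frac{31}{3} \approx -10.333$)
$k{\left(h \right)} = 9$ ($k{\left(h \right)} = 5 + \frac{4 + 4 \cdot 5}{6} = 5 + \frac{4 + 20}{6} = 5 + \frac{1}{6} \cdot 24 = 5 + 4 = 9$)
$F = \frac{1}{43} \approx 0.023256$
$- \left(-1\right) \left(\left(-1573 + 10 \left(13 + k{\left(0 \right)}\right)\right) + F\right) = - \left(-1\right) \left(\left(-1573 + 10 \left(13 + 9\right)\right) + \frac{1}{43}\right) = - \left(-1\right) \left(\left(-1573 + 10 \cdot 22\right) + \frac{1}{43}\right) = - \left(-1\right) \left(\left(-1573 + 220\right) + \frac{1}{43}\right) = - \left(-1\right) \left(-1353 + \frac{1}{43}\right) = - \frac{\left(-1\right) \left(-58178\right)}{43} = \left(-1\right) \frac{58178}{43} = - \frac{58178}{43}$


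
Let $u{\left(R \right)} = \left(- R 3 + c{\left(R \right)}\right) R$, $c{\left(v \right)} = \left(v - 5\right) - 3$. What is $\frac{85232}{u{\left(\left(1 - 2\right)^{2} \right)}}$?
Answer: $- \frac{42616}{5} \approx -8523.2$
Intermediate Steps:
$c{\left(v \right)} = -8 + v$ ($c{\left(v \right)} = \left(-5 + v\right) - 3 = -8 + v$)
$u{\left(R \right)} = R \left(-8 - 2 R\right)$ ($u{\left(R \right)} = \left(- R 3 + \left(-8 + R\right)\right) R = \left(- 3 R + \left(-8 + R\right)\right) R = \left(-8 - 2 R\right) R = R \left(-8 - 2 R\right)$)
$\frac{85232}{u{\left(\left(1 - 2\right)^{2} \right)}} = \frac{85232}{\left(-2\right) \left(1 - 2\right)^{2} \left(4 + \left(1 - 2\right)^{2}\right)} = \frac{85232}{\left(-2\right) \left(-1\right)^{2} \left(4 + \left(-1\right)^{2}\right)} = \frac{85232}{\left(-2\right) 1 \left(4 + 1\right)} = \frac{85232}{\left(-2\right) 1 \cdot 5} = \frac{85232}{-10} = 85232 \left(- \frac{1}{10}\right) = - \frac{42616}{5}$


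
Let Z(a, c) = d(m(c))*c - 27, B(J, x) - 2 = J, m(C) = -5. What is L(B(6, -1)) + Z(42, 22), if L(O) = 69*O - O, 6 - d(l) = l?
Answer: 759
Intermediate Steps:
B(J, x) = 2 + J
d(l) = 6 - l
L(O) = 68*O
Z(a, c) = -27 + 11*c (Z(a, c) = (6 - 1*(-5))*c - 27 = (6 + 5)*c - 27 = 11*c - 27 = -27 + 11*c)
L(B(6, -1)) + Z(42, 22) = 68*(2 + 6) + (-27 + 11*22) = 68*8 + (-27 + 242) = 544 + 215 = 759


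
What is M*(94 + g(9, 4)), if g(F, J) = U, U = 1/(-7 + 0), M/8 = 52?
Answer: 273312/7 ≈ 39045.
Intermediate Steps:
M = 416 (M = 8*52 = 416)
U = -⅐ (U = 1/(-7) = -⅐ ≈ -0.14286)
g(F, J) = -⅐
M*(94 + g(9, 4)) = 416*(94 - ⅐) = 416*(657/7) = 273312/7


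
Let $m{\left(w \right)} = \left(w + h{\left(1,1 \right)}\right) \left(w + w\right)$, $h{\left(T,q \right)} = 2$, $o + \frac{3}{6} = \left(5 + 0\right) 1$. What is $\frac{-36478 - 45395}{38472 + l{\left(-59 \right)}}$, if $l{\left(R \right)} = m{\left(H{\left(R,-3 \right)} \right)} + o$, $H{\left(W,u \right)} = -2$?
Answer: $- \frac{54582}{25651} \approx -2.1279$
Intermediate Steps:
$o = \frac{9}{2}$ ($o = - \frac{1}{2} + \left(5 + 0\right) 1 = - \frac{1}{2} + 5 \cdot 1 = - \frac{1}{2} + 5 = \frac{9}{2} \approx 4.5$)
$m{\left(w \right)} = 2 w \left(2 + w\right)$ ($m{\left(w \right)} = \left(w + 2\right) \left(w + w\right) = \left(2 + w\right) 2 w = 2 w \left(2 + w\right)$)
$l{\left(R \right)} = \frac{9}{2}$ ($l{\left(R \right)} = 2 \left(-2\right) \left(2 - 2\right) + \frac{9}{2} = 2 \left(-2\right) 0 + \frac{9}{2} = 0 + \frac{9}{2} = \frac{9}{2}$)
$\frac{-36478 - 45395}{38472 + l{\left(-59 \right)}} = \frac{-36478 - 45395}{38472 + \frac{9}{2}} = - \frac{81873}{\frac{76953}{2}} = \left(-81873\right) \frac{2}{76953} = - \frac{54582}{25651}$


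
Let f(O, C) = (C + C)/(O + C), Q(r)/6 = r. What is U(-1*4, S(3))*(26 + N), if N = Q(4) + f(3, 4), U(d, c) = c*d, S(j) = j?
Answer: -4296/7 ≈ -613.71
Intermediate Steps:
Q(r) = 6*r
f(O, C) = 2*C/(C + O) (f(O, C) = (2*C)/(C + O) = 2*C/(C + O))
N = 176/7 (N = 6*4 + 2*4/(4 + 3) = 24 + 2*4/7 = 24 + 2*4*(⅐) = 24 + 8/7 = 176/7 ≈ 25.143)
U(-1*4, S(3))*(26 + N) = (3*(-1*4))*(26 + 176/7) = (3*(-4))*(358/7) = -12*358/7 = -4296/7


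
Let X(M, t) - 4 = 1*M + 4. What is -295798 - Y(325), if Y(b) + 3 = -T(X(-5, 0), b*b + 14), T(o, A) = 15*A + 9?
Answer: 1288799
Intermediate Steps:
X(M, t) = 8 + M (X(M, t) = 4 + (1*M + 4) = 4 + (M + 4) = 4 + (4 + M) = 8 + M)
T(o, A) = 9 + 15*A
Y(b) = -222 - 15*b**2 (Y(b) = -3 - (9 + 15*(b*b + 14)) = -3 - (9 + 15*(b**2 + 14)) = -3 - (9 + 15*(14 + b**2)) = -3 - (9 + (210 + 15*b**2)) = -3 - (219 + 15*b**2) = -3 + (-219 - 15*b**2) = -222 - 15*b**2)
-295798 - Y(325) = -295798 - (-222 - 15*325**2) = -295798 - (-222 - 15*105625) = -295798 - (-222 - 1584375) = -295798 - 1*(-1584597) = -295798 + 1584597 = 1288799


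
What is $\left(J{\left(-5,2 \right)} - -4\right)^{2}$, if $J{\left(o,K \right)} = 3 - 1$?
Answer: $36$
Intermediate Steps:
$J{\left(o,K \right)} = 2$ ($J{\left(o,K \right)} = 3 - 1 = 2$)
$\left(J{\left(-5,2 \right)} - -4\right)^{2} = \left(2 - -4\right)^{2} = \left(2 + \left(-1 + 5\right)\right)^{2} = \left(2 + 4\right)^{2} = 6^{2} = 36$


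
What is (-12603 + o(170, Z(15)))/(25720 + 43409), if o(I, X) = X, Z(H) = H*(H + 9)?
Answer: -4081/23043 ≈ -0.17710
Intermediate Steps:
Z(H) = H*(9 + H)
(-12603 + o(170, Z(15)))/(25720 + 43409) = (-12603 + 15*(9 + 15))/(25720 + 43409) = (-12603 + 15*24)/69129 = (-12603 + 360)*(1/69129) = -12243*1/69129 = -4081/23043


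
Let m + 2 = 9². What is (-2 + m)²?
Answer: 5929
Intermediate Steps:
m = 79 (m = -2 + 9² = -2 + 81 = 79)
(-2 + m)² = (-2 + 79)² = 77² = 5929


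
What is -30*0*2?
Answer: 0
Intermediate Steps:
-30*0*2 = -15*0*2 = 0*2 = 0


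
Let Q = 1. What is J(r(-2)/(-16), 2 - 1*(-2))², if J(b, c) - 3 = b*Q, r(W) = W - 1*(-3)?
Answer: 2209/256 ≈ 8.6289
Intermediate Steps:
r(W) = 3 + W (r(W) = W + 3 = 3 + W)
J(b, c) = 3 + b (J(b, c) = 3 + b*1 = 3 + b)
J(r(-2)/(-16), 2 - 1*(-2))² = (3 + (3 - 2)/(-16))² = (3 + 1*(-1/16))² = (3 - 1/16)² = (47/16)² = 2209/256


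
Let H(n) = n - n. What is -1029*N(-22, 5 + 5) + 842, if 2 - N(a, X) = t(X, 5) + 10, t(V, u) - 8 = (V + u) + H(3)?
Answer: 32741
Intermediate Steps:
H(n) = 0
t(V, u) = 8 + V + u (t(V, u) = 8 + ((V + u) + 0) = 8 + (V + u) = 8 + V + u)
N(a, X) = -21 - X (N(a, X) = 2 - ((8 + X + 5) + 10) = 2 - ((13 + X) + 10) = 2 - (23 + X) = 2 + (-23 - X) = -21 - X)
-1029*N(-22, 5 + 5) + 842 = -1029*(-21 - (5 + 5)) + 842 = -1029*(-21 - 1*10) + 842 = -1029*(-21 - 10) + 842 = -1029*(-31) + 842 = 31899 + 842 = 32741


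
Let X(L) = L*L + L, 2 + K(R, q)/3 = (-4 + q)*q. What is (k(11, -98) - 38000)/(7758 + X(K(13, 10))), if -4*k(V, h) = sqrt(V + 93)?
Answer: -2375/2388 - sqrt(26)/76416 ≈ -0.99462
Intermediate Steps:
K(R, q) = -6 + 3*q*(-4 + q) (K(R, q) = -6 + 3*((-4 + q)*q) = -6 + 3*(q*(-4 + q)) = -6 + 3*q*(-4 + q))
X(L) = L + L**2 (X(L) = L**2 + L = L + L**2)
k(V, h) = -sqrt(93 + V)/4 (k(V, h) = -sqrt(V + 93)/4 = -sqrt(93 + V)/4)
(k(11, -98) - 38000)/(7758 + X(K(13, 10))) = (-sqrt(93 + 11)/4 - 38000)/(7758 + (-6 - 12*10 + 3*10**2)*(1 + (-6 - 12*10 + 3*10**2))) = (-sqrt(26)/2 - 38000)/(7758 + (-6 - 120 + 3*100)*(1 + (-6 - 120 + 3*100))) = (-sqrt(26)/2 - 38000)/(7758 + (-6 - 120 + 300)*(1 + (-6 - 120 + 300))) = (-sqrt(26)/2 - 38000)/(7758 + 174*(1 + 174)) = (-38000 - sqrt(26)/2)/(7758 + 174*175) = (-38000 - sqrt(26)/2)/(7758 + 30450) = (-38000 - sqrt(26)/2)/38208 = (-38000 - sqrt(26)/2)*(1/38208) = -2375/2388 - sqrt(26)/76416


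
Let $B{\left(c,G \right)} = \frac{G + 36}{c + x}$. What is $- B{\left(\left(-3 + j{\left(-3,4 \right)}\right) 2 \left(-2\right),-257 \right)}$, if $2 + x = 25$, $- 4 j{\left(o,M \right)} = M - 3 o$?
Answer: $\frac{221}{48} \approx 4.6042$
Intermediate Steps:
$j{\left(o,M \right)} = - \frac{M}{4} + \frac{3 o}{4}$ ($j{\left(o,M \right)} = - \frac{M - 3 o}{4} = - \frac{M}{4} + \frac{3 o}{4}$)
$x = 23$ ($x = -2 + 25 = 23$)
$B{\left(c,G \right)} = \frac{36 + G}{23 + c}$ ($B{\left(c,G \right)} = \frac{G + 36}{c + 23} = \frac{36 + G}{23 + c}$)
$- B{\left(\left(-3 + j{\left(-3,4 \right)}\right) 2 \left(-2\right),-257 \right)} = - \frac{36 - 257}{23 + \left(-3 + \left(\left(- \frac{1}{4}\right) 4 + \frac{3}{4} \left(-3\right)\right)\right) 2 \left(-2\right)} = - \frac{-221}{23 + \left(-3 - \frac{13}{4}\right) \left(-4\right)} = - \frac{-221}{23 - -25} = - \frac{-221}{23 + 25} = - \frac{-221}{48} = \left(-1\right) \left(- \frac{221}{48}\right) = \frac{221}{48}$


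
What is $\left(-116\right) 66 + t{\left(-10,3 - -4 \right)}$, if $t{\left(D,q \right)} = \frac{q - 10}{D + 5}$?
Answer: $- \frac{38277}{5} \approx -7655.4$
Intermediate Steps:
$t{\left(D,q \right)} = \frac{-10 + q}{5 + D}$
$\left(-116\right) 66 + t{\left(-10,3 - -4 \right)} = \left(-116\right) 66 + \frac{-10 + \left(3 - -4\right)}{5 - 10} = -7656 + \frac{-10 + \left(3 + 4\right)}{-5} = -7656 - \frac{-10 + 7}{5} = -7656 - - \frac{3}{5} = -7656 + \frac{3}{5} = - \frac{38277}{5}$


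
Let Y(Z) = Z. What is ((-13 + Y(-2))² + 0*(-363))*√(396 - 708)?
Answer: 450*I*√78 ≈ 3974.3*I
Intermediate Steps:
((-13 + Y(-2))² + 0*(-363))*√(396 - 708) = ((-13 - 2)² + 0*(-363))*√(396 - 708) = ((-15)² + 0)*√(-312) = (225 + 0)*(2*I*√78) = 225*(2*I*√78) = 450*I*√78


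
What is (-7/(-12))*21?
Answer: 49/4 ≈ 12.250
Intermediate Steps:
(-7/(-12))*21 = -1/12*(-7)*21 = (7/12)*21 = 49/4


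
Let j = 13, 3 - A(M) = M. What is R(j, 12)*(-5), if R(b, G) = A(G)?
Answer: 45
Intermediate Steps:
A(M) = 3 - M
R(b, G) = 3 - G
R(j, 12)*(-5) = (3 - 1*12)*(-5) = (3 - 12)*(-5) = -9*(-5) = 45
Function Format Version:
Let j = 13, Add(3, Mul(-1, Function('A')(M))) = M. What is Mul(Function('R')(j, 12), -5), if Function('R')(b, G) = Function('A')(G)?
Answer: 45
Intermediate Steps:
Function('A')(M) = Add(3, Mul(-1, M))
Function('R')(b, G) = Add(3, Mul(-1, G))
Mul(Function('R')(j, 12), -5) = Mul(Add(3, Mul(-1, 12)), -5) = Mul(Add(3, -12), -5) = Mul(-9, -5) = 45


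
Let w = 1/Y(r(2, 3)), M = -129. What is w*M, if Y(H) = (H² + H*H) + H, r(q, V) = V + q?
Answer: -129/55 ≈ -2.3455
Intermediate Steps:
Y(H) = H + 2*H² (Y(H) = (H² + H²) + H = 2*H² + H = H + 2*H²)
w = 1/55 (w = 1/((3 + 2)*(1 + 2*(3 + 2))) = 1/(5*(1 + 2*5)) = 1/(5*(1 + 10)) = 1/(5*11) = 1/55 ≈ 0.018182)
w*M = (1/55)*(-129) = -129/55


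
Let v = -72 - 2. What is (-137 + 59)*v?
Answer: 5772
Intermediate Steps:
v = -74
(-137 + 59)*v = (-137 + 59)*(-74) = -78*(-74) = 5772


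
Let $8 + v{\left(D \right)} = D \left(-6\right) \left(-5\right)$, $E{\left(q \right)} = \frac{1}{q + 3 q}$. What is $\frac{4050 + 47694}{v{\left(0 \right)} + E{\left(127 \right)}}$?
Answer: $- \frac{26285952}{4063} \approx -6469.6$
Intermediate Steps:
$E{\left(q \right)} = \frac{1}{4 q}$
$v{\left(D \right)} = -8 + 30 D$ ($v{\left(D \right)} = -8 + D \left(-6\right) \left(-5\right) = -8 + - 6 D \left(-5\right) = -8 + 30 D$)
$\frac{4050 + 47694}{v{\left(0 \right)} + E{\left(127 \right)}} = \frac{4050 + 47694}{\left(-8 + 30 \cdot 0\right) + \frac{1}{4 \cdot 127}} = \frac{51744}{\left(-8 + 0\right) + \frac{1}{4} \cdot \frac{1}{127}} = \frac{51744}{-8 + \frac{1}{508}} = \frac{51744}{- \frac{4063}{508}} = 51744 \left(- \frac{508}{4063}\right) = - \frac{26285952}{4063}$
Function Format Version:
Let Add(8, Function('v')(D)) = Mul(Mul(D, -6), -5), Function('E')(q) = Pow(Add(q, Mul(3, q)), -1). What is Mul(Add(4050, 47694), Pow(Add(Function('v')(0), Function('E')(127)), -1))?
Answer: Rational(-26285952, 4063) ≈ -6469.6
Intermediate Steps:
Function('E')(q) = Mul(Rational(1, 4), Pow(q, -1)) (Function('E')(q) = Pow(Mul(4, q), -1) = Mul(Rational(1, 4), Pow(q, -1)))
Function('v')(D) = Add(-8, Mul(30, D)) (Function('v')(D) = Add(-8, Mul(Mul(D, -6), -5)) = Add(-8, Mul(Mul(-6, D), -5)) = Add(-8, Mul(30, D)))
Mul(Add(4050, 47694), Pow(Add(Function('v')(0), Function('E')(127)), -1)) = Mul(Add(4050, 47694), Pow(Add(Add(-8, Mul(30, 0)), Mul(Rational(1, 4), Pow(127, -1))), -1)) = Mul(51744, Pow(Add(Add(-8, 0), Mul(Rational(1, 4), Rational(1, 127))), -1)) = Mul(51744, Pow(Add(-8, Rational(1, 508)), -1)) = Mul(51744, Pow(Rational(-4063, 508), -1)) = Mul(51744, Rational(-508, 4063)) = Rational(-26285952, 4063)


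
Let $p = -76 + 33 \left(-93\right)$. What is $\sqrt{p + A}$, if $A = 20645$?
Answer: $50 \sqrt{7} \approx 132.29$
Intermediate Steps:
$p = -3145$ ($p = -76 - 3069 = -3145$)
$\sqrt{p + A} = \sqrt{-3145 + 20645} = \sqrt{17500} = 50 \sqrt{7}$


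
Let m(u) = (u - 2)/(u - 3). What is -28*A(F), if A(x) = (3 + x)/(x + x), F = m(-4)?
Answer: -63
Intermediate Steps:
m(u) = (-2 + u)/(-3 + u)
F = 6/7 (F = (-2 - 4)/(-3 - 4) = -6/(-7) = -⅐*(-6) = 6/7 ≈ 0.85714)
A(x) = (3 + x)/(2*x) (A(x) = (3 + x)/((2*x)) = (3 + x)*(1/(2*x)) = (3 + x)/(2*x))
-28*A(F) = -14*(3 + 6/7)/6/7 = -14*7*27/(6*7) = -28*9/4 = -63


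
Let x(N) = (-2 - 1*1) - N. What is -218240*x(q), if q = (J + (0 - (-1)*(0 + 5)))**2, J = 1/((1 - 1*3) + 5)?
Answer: 61761920/9 ≈ 6.8624e+6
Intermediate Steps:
J = 1/3 (J = 1/((1 - 3) + 5) = 1/(-2 + 5) = 1/3 ≈ 0.33333)
q = 256/9 (q = (1/3 + (0 - (-1)*(0 + 5)))**2 = (1/3 + (0 - (-1)*5))**2 = (1/3 + (0 - 1*(-5)))**2 = (1/3 + (0 + 5))**2 = (1/3 + 5)**2 = (16/3)**2 = 256/9 ≈ 28.444)
x(N) = -3 - N (x(N) = (-2 - 1) - N = -3 - N)
-218240*x(q) = -218240*(-3 - 1*256/9) = -218240*(-3 - 256/9) = -218240*(-283/9) = 61761920/9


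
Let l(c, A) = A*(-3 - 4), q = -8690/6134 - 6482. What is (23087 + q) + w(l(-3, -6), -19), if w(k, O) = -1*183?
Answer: 50361929/3067 ≈ 16421.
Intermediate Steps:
q = -19884639/3067 (q = -8690*1/6134 - 6482 = -4345/3067 - 6482 = -19884639/3067 ≈ -6483.4)
l(c, A) = -7*A (l(c, A) = A*(-7) = -7*A)
w(k, O) = -183
(23087 + q) + w(l(-3, -6), -19) = (23087 - 19884639/3067) - 183 = 50923190/3067 - 183 = 50361929/3067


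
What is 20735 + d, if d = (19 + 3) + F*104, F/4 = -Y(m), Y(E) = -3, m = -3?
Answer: 22005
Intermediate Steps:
F = 12 (F = 4*(-1*(-3)) = 4*3 = 12)
d = 1270 (d = (19 + 3) + 12*104 = 22 + 1248 = 1270)
20735 + d = 20735 + 1270 = 22005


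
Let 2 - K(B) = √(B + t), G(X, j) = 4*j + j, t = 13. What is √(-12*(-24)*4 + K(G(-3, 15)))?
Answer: √(1154 - 2*√22) ≈ 33.832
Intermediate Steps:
G(X, j) = 5*j
K(B) = 2 - √(13 + B) (K(B) = 2 - √(B + 13) = 2 - √(13 + B))
√(-12*(-24)*4 + K(G(-3, 15))) = √(-12*(-24)*4 + (2 - √(13 + 5*15))) = √(288*4 + (2 - √(13 + 75))) = √(1152 + (2 - √88)) = √(1152 + (2 - 2*√22)) = √(1154 - 2*√22)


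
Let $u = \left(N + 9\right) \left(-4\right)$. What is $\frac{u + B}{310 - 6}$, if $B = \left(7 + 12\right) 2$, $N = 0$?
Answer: $\frac{1}{152} \approx 0.0065789$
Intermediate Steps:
$B = 38$ ($B = 19 \cdot 2 = 38$)
$u = -36$ ($u = \left(0 + 9\right) \left(-4\right) = 9 \left(-4\right) = -36$)
$\frac{u + B}{310 - 6} = \frac{-36 + 38}{310 - 6} = \frac{2}{304} = 2 \cdot \frac{1}{304} = \frac{1}{152}$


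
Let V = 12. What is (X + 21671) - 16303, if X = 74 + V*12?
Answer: 5586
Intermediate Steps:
X = 218 (X = 74 + 12*12 = 74 + 144 = 218)
(X + 21671) - 16303 = (218 + 21671) - 16303 = 21889 - 16303 = 5586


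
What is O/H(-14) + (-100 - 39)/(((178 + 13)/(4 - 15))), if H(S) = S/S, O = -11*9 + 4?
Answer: -16616/191 ≈ -86.995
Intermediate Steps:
O = -95 (O = -99 + 4 = -95)
H(S) = 1
O/H(-14) + (-100 - 39)/(((178 + 13)/(4 - 15))) = -95/1 + (-100 - 39)/(((178 + 13)/(4 - 15))) = -95*1 - 139/(191/(-11)) = -95 - 139/(191*(-1/11)) = -95 - 139/(-191/11) = -95 - 139*(-11/191) = -95 + 1529/191 = -16616/191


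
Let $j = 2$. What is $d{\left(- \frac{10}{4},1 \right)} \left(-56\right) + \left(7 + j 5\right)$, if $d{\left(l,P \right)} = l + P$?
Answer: $101$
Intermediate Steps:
$d{\left(l,P \right)} = P + l$
$d{\left(- \frac{10}{4},1 \right)} \left(-56\right) + \left(7 + j 5\right) = \left(1 - \frac{10}{4}\right) \left(-56\right) + \left(7 + 2 \cdot 5\right) = \left(1 - \frac{5}{2}\right) \left(-56\right) + \left(7 + 10\right) = \left(1 - \frac{5}{2}\right) \left(-56\right) + 17 = \left(- \frac{3}{2}\right) \left(-56\right) + 17 = 84 + 17 = 101$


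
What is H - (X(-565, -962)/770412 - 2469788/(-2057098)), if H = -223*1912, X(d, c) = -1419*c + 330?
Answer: -908240500750914/2130124979 ≈ -4.2638e+5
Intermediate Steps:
X(d, c) = 330 - 1419*c
H = -426376
H - (X(-565, -962)/770412 - 2469788/(-2057098)) = -426376 - ((330 - 1419*(-962))/770412 - 2469788/(-2057098)) = -426376 - ((330 + 1365078)*(1/770412) - 2469788*(-1/2057098)) = -426376 - (1365408*(1/770412) + 1234894/1028549) = -426376 - (113784/64201 + 1234894/1028549) = -426376 - 1*6332704810/2130124979 = -426376 - 6332704810/2130124979 = -908240500750914/2130124979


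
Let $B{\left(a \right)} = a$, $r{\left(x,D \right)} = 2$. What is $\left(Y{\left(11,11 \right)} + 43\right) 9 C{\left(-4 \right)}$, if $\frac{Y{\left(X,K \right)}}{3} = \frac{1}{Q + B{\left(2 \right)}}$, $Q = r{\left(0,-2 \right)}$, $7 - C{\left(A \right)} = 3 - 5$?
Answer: $\frac{14175}{4} \approx 3543.8$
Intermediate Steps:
$C{\left(A \right)} = 9$ ($C{\left(A \right)} = 7 - \left(3 - 5\right) = 7 - -2 = 7 + 2 = 9$)
$Q = 2$
$Y{\left(X,K \right)} = \frac{3}{4}$ ($Y{\left(X,K \right)} = \frac{3}{2 + 2} = \frac{3}{4}$)
$\left(Y{\left(11,11 \right)} + 43\right) 9 C{\left(-4 \right)} = \left(\frac{3}{4} + 43\right) 9 \cdot 9 = \frac{175}{4} \cdot 81 = \frac{14175}{4}$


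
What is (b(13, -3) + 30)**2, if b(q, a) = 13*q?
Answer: 39601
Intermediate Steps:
(b(13, -3) + 30)**2 = (13*13 + 30)**2 = (169 + 30)**2 = 199**2 = 39601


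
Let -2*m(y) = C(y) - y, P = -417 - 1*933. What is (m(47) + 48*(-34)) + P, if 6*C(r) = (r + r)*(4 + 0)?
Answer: -17939/6 ≈ -2989.8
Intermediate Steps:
C(r) = 4*r/3 (C(r) = ((r + r)*(4 + 0))/6 = ((2*r)*4)/6 = (8*r)/6 = 4*r/3)
P = -1350 (P = -417 - 933 = -1350)
m(y) = -y/6 (m(y) = -(4*y/3 - y)/2 = -y/6)
(m(47) + 48*(-34)) + P = (-⅙*47 + 48*(-34)) - 1350 = (-47/6 - 1632) - 1350 = -9839/6 - 1350 = -17939/6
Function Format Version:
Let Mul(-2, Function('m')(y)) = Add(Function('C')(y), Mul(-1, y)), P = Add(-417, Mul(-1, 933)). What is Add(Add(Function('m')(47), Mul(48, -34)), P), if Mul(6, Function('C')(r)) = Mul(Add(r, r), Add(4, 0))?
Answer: Rational(-17939, 6) ≈ -2989.8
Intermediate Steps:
Function('C')(r) = Mul(Rational(4, 3), r) (Function('C')(r) = Mul(Rational(1, 6), Mul(Add(r, r), Add(4, 0))) = Mul(Rational(1, 6), Mul(Mul(2, r), 4)) = Mul(Rational(1, 6), Mul(8, r)) = Mul(Rational(4, 3), r))
P = -1350 (P = Add(-417, -933) = -1350)
Function('m')(y) = Mul(Rational(-1, 6), y) (Function('m')(y) = Mul(Rational(-1, 2), Add(Mul(Rational(4, 3), y), Mul(-1, y))) = Mul(Rational(-1, 2), Mul(Rational(1, 3), y)) = Mul(Rational(-1, 6), y))
Add(Add(Function('m')(47), Mul(48, -34)), P) = Add(Add(Mul(Rational(-1, 6), 47), Mul(48, -34)), -1350) = Add(Add(Rational(-47, 6), -1632), -1350) = Add(Rational(-9839, 6), -1350) = Rational(-17939, 6)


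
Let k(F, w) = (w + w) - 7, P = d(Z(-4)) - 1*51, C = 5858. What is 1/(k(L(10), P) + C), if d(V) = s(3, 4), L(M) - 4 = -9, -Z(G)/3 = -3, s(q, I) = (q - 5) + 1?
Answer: 1/5747 ≈ 0.00017400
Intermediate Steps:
s(q, I) = -4 + q (s(q, I) = (-5 + q) + 1 = -4 + q)
Z(G) = 9 (Z(G) = -3*(-3) = 9)
L(M) = -5 (L(M) = 4 - 9 = -5)
d(V) = -1 (d(V) = -4 + 3 = -1)
P = -52 (P = -1 - 1*51 = -1 - 51 = -52)
k(F, w) = -7 + 2*w (k(F, w) = 2*w - 7 = -7 + 2*w)
1/(k(L(10), P) + C) = 1/((-7 + 2*(-52)) + 5858) = 1/((-7 - 104) + 5858) = 1/(-111 + 5858) = 1/5747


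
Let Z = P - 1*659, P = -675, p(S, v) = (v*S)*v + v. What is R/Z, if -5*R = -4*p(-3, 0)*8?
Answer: 0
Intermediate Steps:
p(S, v) = v + S*v² (p(S, v) = (S*v)*v + v = S*v² + v = v + S*v²)
Z = -1334 (Z = -675 - 1*659 = -675 - 659 = -1334)
R = 0 (R = -(-0*(1 - 3*0))*8/5 = -(-0*(1 + 0))*8/5 = -(-0)*8/5 = -(-4*0)*8/5 = -0*8 = -⅕*0 = 0)
R/Z = 0/(-1334) = 0*(-1/1334) = 0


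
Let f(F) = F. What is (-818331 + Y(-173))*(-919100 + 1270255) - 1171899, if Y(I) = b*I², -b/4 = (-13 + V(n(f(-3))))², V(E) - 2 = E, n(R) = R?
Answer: -8526981102284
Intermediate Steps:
V(E) = 2 + E
b = -784 (b = -4*(-13 + (2 - 3))² = -4*(-13 - 1)² = -4*(-14)² = -4*196 = -784)
Y(I) = -784*I²
(-818331 + Y(-173))*(-919100 + 1270255) - 1171899 = (-818331 - 784*(-173)²)*(-919100 + 1270255) - 1171899 = (-818331 - 784*29929)*351155 - 1171899 = (-818331 - 23464336)*351155 - 1171899 = -24282667*351155 - 1171899 = -8526979930385 - 1171899 = -8526981102284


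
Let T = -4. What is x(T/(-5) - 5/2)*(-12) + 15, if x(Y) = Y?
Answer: 177/5 ≈ 35.400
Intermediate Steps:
x(T/(-5) - 5/2)*(-12) + 15 = (-4/(-5) - 5/2)*(-12) + 15 = (-4*(-⅕) - 5*½)*(-12) + 15 = (⅘ - 5/2)*(-12) + 15 = -17/10*(-12) + 15 = 102/5 + 15 = 177/5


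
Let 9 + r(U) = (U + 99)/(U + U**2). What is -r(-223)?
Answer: 222839/24753 ≈ 9.0025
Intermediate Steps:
r(U) = -9 + (99 + U)/(U + U**2) (r(U) = -9 + (U + 99)/(U + U**2) = -9 + (99 + U)/(U + U**2))
-r(-223) = -(99 - 9*(-223)**2 - 8*(-223))/((-223)*(1 - 223)) = -(-1)*(99 - 9*49729 + 1784)/(223*(-222)) = -(-1)*(-1)*(99 - 447561 + 1784)/(223*222) = -(-1)*(-1)*(-445678)/(223*222) = -1*(-222839/24753) = 222839/24753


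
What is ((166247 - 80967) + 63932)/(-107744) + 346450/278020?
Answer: -7421449/53491048 ≈ -0.13874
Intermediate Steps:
((166247 - 80967) + 63932)/(-107744) + 346450/278020 = (85280 + 63932)*(-1/107744) + 346450*(1/278020) = 149212*(-1/107744) + 34645/27802 = -5329/3848 + 34645/27802 = -7421449/53491048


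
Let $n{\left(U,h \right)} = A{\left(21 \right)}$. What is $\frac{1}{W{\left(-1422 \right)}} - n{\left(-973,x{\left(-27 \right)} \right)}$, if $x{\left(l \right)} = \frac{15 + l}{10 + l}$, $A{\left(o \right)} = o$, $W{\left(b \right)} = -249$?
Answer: $- \frac{5230}{249} \approx -21.004$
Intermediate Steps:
$x{\left(l \right)} = \frac{15 + l}{10 + l}$
$n{\left(U,h \right)} = 21$
$\frac{1}{W{\left(-1422 \right)}} - n{\left(-973,x{\left(-27 \right)} \right)} = \frac{1}{-249} - 21 = - \frac{1}{249} - 21 = - \frac{5230}{249}$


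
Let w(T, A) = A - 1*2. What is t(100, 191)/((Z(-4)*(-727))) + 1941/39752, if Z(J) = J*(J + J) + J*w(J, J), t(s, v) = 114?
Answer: 9311283/202297928 ≈ 0.046028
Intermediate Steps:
w(T, A) = -2 + A (w(T, A) = A - 2 = -2 + A)
Z(J) = 2*J² + J*(-2 + J) (Z(J) = J*(J + J) + J*(-2 + J) = J*(2*J) + J*(-2 + J) = 2*J² + J*(-2 + J))
t(100, 191)/((Z(-4)*(-727))) + 1941/39752 = 114/((-4*(-2 + 3*(-4))*(-727))) + 1941/39752 = 114/((-4*(-2 - 12)*(-727))) + 1941*(1/39752) = 114/((-4*(-14)*(-727))) + 1941/39752 = 114/((56*(-727))) + 1941/39752 = 114/(-40712) + 1941/39752 = 114*(-1/40712) + 1941/39752 = -57/20356 + 1941/39752 = 9311283/202297928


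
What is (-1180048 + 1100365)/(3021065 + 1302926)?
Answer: -79683/4323991 ≈ -0.018428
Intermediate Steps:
(-1180048 + 1100365)/(3021065 + 1302926) = -79683/4323991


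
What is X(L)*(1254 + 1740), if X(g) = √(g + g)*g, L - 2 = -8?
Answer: -35928*I*√3 ≈ -62229.0*I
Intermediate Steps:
L = -6 (L = 2 - 8 = -6)
X(g) = √2*g^(3/2) (X(g) = √(2*g)*g = (√2*√g)*g = √2*g^(3/2))
X(L)*(1254 + 1740) = (√2*(-6)^(3/2))*(1254 + 1740) = (√2*(-6*I*√6))*2994 = -12*I*√3*2994 = -35928*I*√3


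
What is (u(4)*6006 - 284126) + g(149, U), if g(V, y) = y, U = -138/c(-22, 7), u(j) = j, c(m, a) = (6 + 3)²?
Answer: -7022800/27 ≈ -2.6010e+5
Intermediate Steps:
c(m, a) = 81 (c(m, a) = 9² = 81)
U = -46/27 (U = -138/81 = -138*1/81 = -46/27 ≈ -1.7037)
(u(4)*6006 - 284126) + g(149, U) = (4*6006 - 284126) - 46/27 = (24024 - 284126) - 46/27 = -260102 - 46/27 = -7022800/27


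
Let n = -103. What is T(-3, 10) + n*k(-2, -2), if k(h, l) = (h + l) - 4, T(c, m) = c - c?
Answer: 824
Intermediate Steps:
T(c, m) = 0
k(h, l) = -4 + h + l
T(-3, 10) + n*k(-2, -2) = 0 - 103*(-4 - 2 - 2) = 0 - 103*(-8) = 0 + 824 = 824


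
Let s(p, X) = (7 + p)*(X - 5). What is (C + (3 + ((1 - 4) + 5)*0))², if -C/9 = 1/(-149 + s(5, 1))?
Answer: 360000/38809 ≈ 9.2762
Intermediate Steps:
s(p, X) = (-5 + X)*(7 + p) (s(p, X) = (7 + p)*(-5 + X) = (-5 + X)*(7 + p))
C = 9/197 (C = -9/(-149 + (-35 - 5*5 + 7*1 + 1*5)) = -9/(-149 + (-35 - 25 + 7 + 5)) = -9/(-149 - 48) = -9/(-197) = -9*(-1/197) = 9/197 ≈ 0.045685)
(C + (3 + ((1 - 4) + 5)*0))² = (9/197 + (3 + ((1 - 4) + 5)*0))² = (9/197 + (3 + (-3 + 5)*0))² = (9/197 + (3 + 2*0))² = (9/197 + (3 + 0))² = (9/197 + 3)² = (600/197)² = 360000/38809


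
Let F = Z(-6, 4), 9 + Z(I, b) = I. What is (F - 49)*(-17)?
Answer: 1088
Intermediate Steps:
Z(I, b) = -9 + I
F = -15 (F = -9 - 6 = -15)
(F - 49)*(-17) = (-15 - 49)*(-17) = -64*(-17) = 1088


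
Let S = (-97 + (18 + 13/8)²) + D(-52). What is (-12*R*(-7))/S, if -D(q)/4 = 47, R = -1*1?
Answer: -5376/6409 ≈ -0.83882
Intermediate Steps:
R = -1
D(q) = -188 (D(q) = -4*47 = -188)
S = 6409/64 (S = (-97 + (18 + 13/8)²) - 188 = (-97 + (157/8)²) - 188 = (-97 + 24649/64) - 188 = 18441/64 - 188 = 6409/64 ≈ 100.14)
(-12*R*(-7))/S = (-12*(-1)*(-7))/(6409/64) = (12*(-7))*(64/6409) = -84*64/6409 = -5376/6409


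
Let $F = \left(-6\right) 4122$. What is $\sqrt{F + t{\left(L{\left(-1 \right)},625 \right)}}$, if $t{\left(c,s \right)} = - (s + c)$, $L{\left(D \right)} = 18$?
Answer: $5 i \sqrt{1015} \approx 159.3 i$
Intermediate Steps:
$t{\left(c,s \right)} = - c - s$ ($t{\left(c,s \right)} = - (c + s) = - c - s$)
$F = -24732$
$\sqrt{F + t{\left(L{\left(-1 \right)},625 \right)}} = \sqrt{-24732 - 643} = \sqrt{-25375} = 5 i \sqrt{1015}$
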